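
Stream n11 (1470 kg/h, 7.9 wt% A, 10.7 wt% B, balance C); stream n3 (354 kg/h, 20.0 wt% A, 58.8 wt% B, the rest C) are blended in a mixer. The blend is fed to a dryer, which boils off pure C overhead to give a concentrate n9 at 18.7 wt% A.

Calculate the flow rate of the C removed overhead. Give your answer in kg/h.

A entering = 1470×0.079 + 354×0.200 = 186.93 kg/h.
All A reports to n9, so n9 = 186.93/0.187 = 999.63 kg/h.
Total feed = 1824 kg/h; overhead = 1824 − 999.63 = 824.37 kg/h.

824.4 kg/h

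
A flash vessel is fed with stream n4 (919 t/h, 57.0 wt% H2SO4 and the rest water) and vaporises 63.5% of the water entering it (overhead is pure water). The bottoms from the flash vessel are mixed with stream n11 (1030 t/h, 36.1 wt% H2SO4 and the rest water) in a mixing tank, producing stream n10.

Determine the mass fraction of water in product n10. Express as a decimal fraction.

Vapour removed = 0.635×0.430×919 = 250.93 t/h; concentrate = 668.07 t/h.
water reaching the mixer = 144.24 (from concentrate) + 1030×0.639 = 802.41 t/h.
Product flow = 668.07 + 1030 = 1698.1 t/h; water fraction = 0.473.

0.473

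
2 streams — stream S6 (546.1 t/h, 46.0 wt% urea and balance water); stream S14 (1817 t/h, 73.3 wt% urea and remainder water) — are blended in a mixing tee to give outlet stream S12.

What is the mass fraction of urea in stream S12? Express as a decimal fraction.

0.670

Total flow out = 546.1 + 1817 = 2363.1 t/h.
urea in = 546.1×0.460 + 1817×0.733 = 1583.1 t/h.
urea mass fraction in S12 = 1583.1/2363.1 = 0.670.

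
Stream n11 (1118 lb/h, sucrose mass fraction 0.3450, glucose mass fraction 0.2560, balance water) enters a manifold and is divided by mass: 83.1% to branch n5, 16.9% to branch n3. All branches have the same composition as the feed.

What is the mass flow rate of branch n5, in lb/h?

Branch n5 flow = 0.831×1118 = 929.06 lb/h.

929.1 lb/h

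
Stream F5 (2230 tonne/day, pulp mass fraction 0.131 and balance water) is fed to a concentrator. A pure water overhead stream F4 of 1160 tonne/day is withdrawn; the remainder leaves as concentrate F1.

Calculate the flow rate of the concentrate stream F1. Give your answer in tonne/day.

1070 tonne/day

Concentrate = 2230 − 1160 = 1070 tonne/day.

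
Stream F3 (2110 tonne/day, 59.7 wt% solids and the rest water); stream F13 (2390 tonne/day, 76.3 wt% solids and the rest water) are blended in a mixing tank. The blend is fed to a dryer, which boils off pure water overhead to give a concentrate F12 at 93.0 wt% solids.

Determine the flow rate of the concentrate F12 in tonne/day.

3315 tonne/day

solids entering = 2110×0.597 + 2390×0.763 = 3083.2 tonne/day.
All solids reports to F12, so F12 = 3083.2/0.930 = 3315.3 tonne/day.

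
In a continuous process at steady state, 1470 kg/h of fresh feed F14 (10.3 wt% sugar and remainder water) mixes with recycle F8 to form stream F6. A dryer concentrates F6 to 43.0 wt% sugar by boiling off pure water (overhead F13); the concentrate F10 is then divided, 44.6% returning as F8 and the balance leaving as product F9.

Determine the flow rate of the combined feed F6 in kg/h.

Overall sugar balance (none leaves overhead): sugar in fresh feed = sugar in product, i.e. 1470×0.103 = (1−0.446)·F10·0.430.
F10 = 151.41/(0.430×0.554) = 635.59 kg/h.
Recycle F8 = 0.446×635.59 = 283.47 kg/h.
Combined feed F6 = 1470 + 283.47 = 1753.5 kg/h.

1753 kg/h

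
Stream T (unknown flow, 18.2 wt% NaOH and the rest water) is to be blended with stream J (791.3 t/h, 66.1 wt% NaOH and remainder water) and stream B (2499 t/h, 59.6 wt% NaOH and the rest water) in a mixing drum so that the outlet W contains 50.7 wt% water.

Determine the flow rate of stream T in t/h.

1255 t/h

Let T be the unknown flow. Total out = 3290.3 + T.
water balance: 1277.8 + 0.818·T = 0.507·(3290.3 + T)
(0.818 − 0.507)·T = 0.507×3290.3 − 1277.8 = 390.34
T = 390.34 / 0.311 = 1255.1 t/h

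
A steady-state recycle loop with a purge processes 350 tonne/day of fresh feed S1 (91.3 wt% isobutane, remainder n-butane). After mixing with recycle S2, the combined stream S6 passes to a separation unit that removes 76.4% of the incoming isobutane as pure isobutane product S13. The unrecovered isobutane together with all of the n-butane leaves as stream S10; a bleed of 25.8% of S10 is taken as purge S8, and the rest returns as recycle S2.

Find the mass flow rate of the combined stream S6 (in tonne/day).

505.4 tonne/day

n-butane enters only via S1 and leaves only via the purge: 350×0.087 = 0.258×(n-butane in S10), and the separation unit passes all n-butane, so n-butane in S6 = n-butane in S10 = 118.02 tonne/day.
isobutane in S6: m_A = 350×0.913 + (1−0.258)·(1−0.764)·m_A, so m_A = 319.55/0.8249 = 387.39 tonne/day.
S6 = 387.39 + 118.02 = 505.41 tonne/day.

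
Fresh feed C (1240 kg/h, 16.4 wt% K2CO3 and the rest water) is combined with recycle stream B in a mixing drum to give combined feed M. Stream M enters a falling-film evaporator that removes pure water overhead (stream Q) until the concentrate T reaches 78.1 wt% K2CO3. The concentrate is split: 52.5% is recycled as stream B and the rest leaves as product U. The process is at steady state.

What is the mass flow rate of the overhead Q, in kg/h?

Overall K2CO3 balance (none leaves overhead): K2CO3 in fresh feed = K2CO3 in product, i.e. 1240×0.164 = (1−0.525)·T·0.781.
T = 203.36/(0.781×0.475) = 548.18 kg/h.
Recycle B = 0.525×548.18 = 287.79 kg/h.
Combined feed M = 1240 + 287.79 = 1527.8 kg/h.
Overhead Q = M − T = 1527.8 − 548.18 = 979.62 kg/h.

979.6 kg/h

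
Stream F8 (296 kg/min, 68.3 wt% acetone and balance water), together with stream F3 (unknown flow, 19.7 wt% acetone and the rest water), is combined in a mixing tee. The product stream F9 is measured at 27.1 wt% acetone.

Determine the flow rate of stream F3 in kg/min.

Let F3 be the unknown flow. Total out = 296 + F3.
acetone balance: 202.17 + 0.197·F3 = 0.271·(296 + F3)
(0.197 − 0.271)·F3 = 0.271×296 − 202.17 = -121.95
F3 = -121.95 / -0.074 = 1648 kg/min

1648 kg/min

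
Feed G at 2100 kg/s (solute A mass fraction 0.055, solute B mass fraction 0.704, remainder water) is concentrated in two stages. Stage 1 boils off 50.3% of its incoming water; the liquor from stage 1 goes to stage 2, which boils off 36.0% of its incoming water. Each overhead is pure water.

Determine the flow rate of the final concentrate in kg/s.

1755 kg/s

water in feed = 2100×0.241 = 506.1 kg/s.
After stage 1: water left = (1−0.503)×506.1 = 251.53; stream total = 1845.4 kg/s.
After stage 2: water left = (1−0.360)×251.53 = 160.98; final concentrate = 1754.9 kg/s.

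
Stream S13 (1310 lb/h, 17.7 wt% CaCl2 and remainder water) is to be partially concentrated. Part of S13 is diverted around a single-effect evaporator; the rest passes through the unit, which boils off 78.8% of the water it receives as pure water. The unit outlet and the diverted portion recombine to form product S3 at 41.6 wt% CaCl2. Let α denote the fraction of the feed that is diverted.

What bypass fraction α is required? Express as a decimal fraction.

0.114

All 1310×0.177 = 231.87 lb/h of CaCl2 reaches S3, so S3 = 231.87/0.416 = 557.38 lb/h and vapour = 752.62 lb/h.
The evaporator receives (1−α)·1310 of feed at 0.823 water and removes 0.788 of that water:
0.788×0.823×(1−α)×1310 = 752.62
(1−α) = 752.62/849.57 = 0.8859;  α = 0.1141.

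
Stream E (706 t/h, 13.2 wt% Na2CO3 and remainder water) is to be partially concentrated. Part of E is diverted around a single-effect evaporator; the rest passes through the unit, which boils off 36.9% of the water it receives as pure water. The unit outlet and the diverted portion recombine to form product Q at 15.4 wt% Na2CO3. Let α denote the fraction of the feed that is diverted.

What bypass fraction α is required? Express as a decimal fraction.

0.554

All 706×0.132 = 93.192 t/h of Na2CO3 reaches Q, so Q = 93.192/0.154 = 605.14 t/h and vapour = 100.86 t/h.
The evaporator receives (1−α)·706 of feed at 0.868 water and removes 0.369 of that water:
0.369×0.868×(1−α)×706 = 100.86
(1−α) = 100.86/226.13 = 0.4460;  α = 0.5540.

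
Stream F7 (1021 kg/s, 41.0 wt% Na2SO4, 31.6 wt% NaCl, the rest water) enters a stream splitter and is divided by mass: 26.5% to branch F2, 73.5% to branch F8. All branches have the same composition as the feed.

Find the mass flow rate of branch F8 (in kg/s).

750.4 kg/s

Branch F8 flow = 0.735×1021 = 750.43 kg/s.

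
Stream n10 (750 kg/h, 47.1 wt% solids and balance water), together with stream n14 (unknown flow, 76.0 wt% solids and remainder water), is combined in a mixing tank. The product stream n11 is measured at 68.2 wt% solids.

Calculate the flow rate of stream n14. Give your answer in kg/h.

Let n14 be the unknown flow. Total out = 750 + n14.
solids balance: 353.25 + 0.760·n14 = 0.682·(750 + n14)
(0.760 − 0.682)·n14 = 0.682×750 − 353.25 = 158.25
n14 = 158.25 / 0.078 = 2028.8 kg/h

2029 kg/h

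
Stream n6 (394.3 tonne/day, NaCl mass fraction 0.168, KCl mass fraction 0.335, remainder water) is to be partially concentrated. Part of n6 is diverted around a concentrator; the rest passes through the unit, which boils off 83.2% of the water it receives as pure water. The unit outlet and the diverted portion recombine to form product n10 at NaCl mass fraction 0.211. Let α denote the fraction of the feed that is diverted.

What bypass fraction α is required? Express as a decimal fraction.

All 394.3×0.168 = 66.242 tonne/day of NaCl reaches n10, so n10 = 66.242/0.211 = 313.95 tonne/day and vapour = 80.355 tonne/day.
The evaporator receives (1−α)·394.3 of feed at 0.497 water and removes 0.832 of that water:
0.832×0.497×(1−α)×394.3 = 80.355
(1−α) = 80.355/163.04 = 0.4928;  α = 0.5072.

0.507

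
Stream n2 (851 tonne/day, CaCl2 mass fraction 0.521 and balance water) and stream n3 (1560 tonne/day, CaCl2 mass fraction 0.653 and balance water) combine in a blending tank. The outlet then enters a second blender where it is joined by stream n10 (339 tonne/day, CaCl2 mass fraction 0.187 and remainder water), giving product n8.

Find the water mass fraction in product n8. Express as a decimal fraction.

Overall, product flow = 2750 tonne/day.
water in = 851×0.479 + 1560×0.347 + 339×0.813 = 1224.6 tonne/day.
water fraction in n8 = 0.445.

0.445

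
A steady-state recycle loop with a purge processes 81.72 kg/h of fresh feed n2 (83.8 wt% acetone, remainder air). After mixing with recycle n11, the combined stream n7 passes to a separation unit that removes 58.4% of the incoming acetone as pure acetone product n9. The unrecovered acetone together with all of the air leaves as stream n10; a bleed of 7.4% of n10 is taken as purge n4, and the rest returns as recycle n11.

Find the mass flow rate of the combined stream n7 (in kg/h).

air enters only via n2 and leaves only via the purge: 81.72×0.162 = 0.074×(air in n10), and the separation unit passes all air, so air in n7 = air in n10 = 178.9 kg/h.
acetone in n7: m_A = 81.72×0.838 + (1−0.074)·(1−0.584)·m_A, so m_A = 68.481/0.6148 = 111.39 kg/h.
n7 = 111.39 + 178.9 = 290.29 kg/h.

290.3 kg/h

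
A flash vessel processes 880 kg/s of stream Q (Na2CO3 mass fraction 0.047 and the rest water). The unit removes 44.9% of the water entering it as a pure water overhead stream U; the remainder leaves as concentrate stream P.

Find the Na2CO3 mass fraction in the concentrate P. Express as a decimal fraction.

0.082

Na2CO3 is not removed: 880×0.047 = 41.36 kg/s of Na2CO3 enters P.
water entering = 880×0.953 = 838.64 kg/s; overhead removed = 0.449×838.64 = 376.55 kg/s.
Concentrate = 880 − 376.55 = 503.45 kg/s.
Mass fraction = 41.36/503.45 = 0.082.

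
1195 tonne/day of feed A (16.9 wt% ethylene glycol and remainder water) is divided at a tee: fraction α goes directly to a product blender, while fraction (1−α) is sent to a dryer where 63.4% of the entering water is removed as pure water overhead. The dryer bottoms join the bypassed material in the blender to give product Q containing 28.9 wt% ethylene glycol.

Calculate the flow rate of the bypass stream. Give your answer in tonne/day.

253.2 tonne/day

All 1195×0.169 = 201.96 tonne/day of ethylene glycol reaches Q, so Q = 201.96/0.289 = 698.81 tonne/day and vapour = 496.19 tonne/day.
The evaporator receives (1−α)·1195 of feed at 0.831 water and removes 0.634 of that water:
0.634×0.831×(1−α)×1195 = 496.19
(1−α) = 496.19/629.59 = 0.7881;  α = 0.2119.
Bypass flow = 0.2119×1195 = 253.19 tonne/day.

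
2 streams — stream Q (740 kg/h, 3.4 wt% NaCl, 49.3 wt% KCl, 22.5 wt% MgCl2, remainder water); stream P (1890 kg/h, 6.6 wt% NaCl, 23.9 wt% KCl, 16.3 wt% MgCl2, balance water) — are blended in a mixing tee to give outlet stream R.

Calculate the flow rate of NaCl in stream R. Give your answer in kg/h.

NaCl out = NaCl in = 740×0.034 + 1890×0.066 = 149.9 kg/h.

149.9 kg/h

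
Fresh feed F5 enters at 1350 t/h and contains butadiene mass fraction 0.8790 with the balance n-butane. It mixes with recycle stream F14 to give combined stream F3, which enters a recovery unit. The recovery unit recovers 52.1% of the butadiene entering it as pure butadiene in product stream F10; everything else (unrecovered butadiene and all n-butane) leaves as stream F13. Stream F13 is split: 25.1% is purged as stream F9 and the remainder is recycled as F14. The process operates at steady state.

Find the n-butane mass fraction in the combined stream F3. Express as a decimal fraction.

n-butane enters only via F5 and leaves only via the purge: 1350×0.121 = 0.251×(n-butane in F13), and the recovery unit passes all n-butane, so n-butane in F3 = n-butane in F13 = 650.8 t/h.
butadiene in F3: m_A = 1350×0.879 + (1−0.251)·(1−0.521)·m_A, so m_A = 1186.7/0.6412 = 1850.6 t/h.
F3 = 1850.6 + 650.8 = 2501.4 t/h.
n-butane fraction in F3 = 650.8/2501.4 = 0.2602.

0.2602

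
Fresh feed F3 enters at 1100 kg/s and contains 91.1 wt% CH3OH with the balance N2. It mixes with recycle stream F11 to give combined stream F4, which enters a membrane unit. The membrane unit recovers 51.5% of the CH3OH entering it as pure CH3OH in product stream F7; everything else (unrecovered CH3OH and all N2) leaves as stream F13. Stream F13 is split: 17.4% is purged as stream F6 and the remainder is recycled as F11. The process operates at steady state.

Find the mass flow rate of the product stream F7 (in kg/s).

861 kg/s

CH3OH in F4: m_A = 1100×0.911 + (1−0.174)·(1−0.515)·m_A, so m_A = 1002.1/0.5994 = 1671.9 kg/s.
Product F7 = 0.515×1671.9 = 861.01 kg/s.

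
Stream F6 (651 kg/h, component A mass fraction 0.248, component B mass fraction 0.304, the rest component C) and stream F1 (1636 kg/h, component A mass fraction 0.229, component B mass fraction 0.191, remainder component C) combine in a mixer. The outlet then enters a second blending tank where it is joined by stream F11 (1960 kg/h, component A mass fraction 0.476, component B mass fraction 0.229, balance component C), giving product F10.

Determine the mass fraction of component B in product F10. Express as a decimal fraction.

0.226

Overall, product flow = 4247 kg/h.
component B in = 651×0.304 + 1636×0.191 + 1960×0.229 = 959.22 kg/h.
component B fraction in F10 = 0.226.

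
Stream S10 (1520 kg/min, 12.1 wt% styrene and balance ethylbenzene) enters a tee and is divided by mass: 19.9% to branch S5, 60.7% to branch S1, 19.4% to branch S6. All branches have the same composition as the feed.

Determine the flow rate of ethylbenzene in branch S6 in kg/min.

259.2 kg/min

Branch S6 total = 0.194×1520 = 294.88 kg/min.
ethylbenzene in S6 = 0.879×294.88 = 259.2 kg/min.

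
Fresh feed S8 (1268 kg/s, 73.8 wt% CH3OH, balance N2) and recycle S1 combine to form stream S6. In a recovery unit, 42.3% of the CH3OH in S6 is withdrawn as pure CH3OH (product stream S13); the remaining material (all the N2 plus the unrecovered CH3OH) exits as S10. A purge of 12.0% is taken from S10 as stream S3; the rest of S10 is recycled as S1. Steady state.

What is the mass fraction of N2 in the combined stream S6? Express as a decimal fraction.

N2 enters only via S8 and leaves only via the purge: 1268×0.262 = 0.120×(N2 in S10), and the recovery unit passes all N2, so N2 in S6 = N2 in S10 = 2768.5 kg/s.
CH3OH in S6: m_A = 1268×0.738 + (1−0.120)·(1−0.423)·m_A, so m_A = 935.78/0.4922 = 1901.1 kg/s.
S6 = 1901.1 + 2768.5 = 4669.5 kg/s.
N2 fraction in S6 = 2768.5/4669.5 = 0.593.

0.593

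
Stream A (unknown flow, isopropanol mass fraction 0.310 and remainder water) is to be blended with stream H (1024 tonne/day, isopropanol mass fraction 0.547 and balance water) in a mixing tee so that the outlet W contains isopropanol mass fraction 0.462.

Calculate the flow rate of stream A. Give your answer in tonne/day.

Let A be the unknown flow. Total out = 1024 + A.
isopropanol balance: 560.13 + 0.310·A = 0.462·(1024 + A)
(0.310 − 0.462)·A = 0.462×1024 − 560.13 = -87.04
A = -87.04 / -0.152 = 572.63 tonne/day

572.6 tonne/day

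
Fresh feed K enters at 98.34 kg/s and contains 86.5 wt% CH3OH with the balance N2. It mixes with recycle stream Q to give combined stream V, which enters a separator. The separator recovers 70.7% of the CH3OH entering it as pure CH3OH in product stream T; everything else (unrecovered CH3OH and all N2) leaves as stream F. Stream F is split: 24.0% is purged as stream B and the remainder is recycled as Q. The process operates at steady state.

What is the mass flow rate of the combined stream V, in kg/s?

164.7 kg/s

N2 enters only via K and leaves only via the purge: 98.34×0.135 = 0.240×(N2 in F), and the separator passes all N2, so N2 in V = N2 in F = 55.316 kg/s.
CH3OH in V: m_A = 98.34×0.865 + (1−0.240)·(1−0.707)·m_A, so m_A = 85.064/0.7773 = 109.43 kg/s.
V = 109.43 + 55.316 = 164.75 kg/s.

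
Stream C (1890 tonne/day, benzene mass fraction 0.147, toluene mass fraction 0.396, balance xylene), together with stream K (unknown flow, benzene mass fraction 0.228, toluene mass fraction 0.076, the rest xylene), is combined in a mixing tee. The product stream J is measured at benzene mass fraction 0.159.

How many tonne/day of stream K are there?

Let K be the unknown flow. Total out = 1890 + K.
benzene balance: 277.83 + 0.228·K = 0.159·(1890 + K)
(0.228 − 0.159)·K = 0.159×1890 − 277.83 = 22.68
K = 22.68 / 0.069 = 328.7 tonne/day

328.7 tonne/day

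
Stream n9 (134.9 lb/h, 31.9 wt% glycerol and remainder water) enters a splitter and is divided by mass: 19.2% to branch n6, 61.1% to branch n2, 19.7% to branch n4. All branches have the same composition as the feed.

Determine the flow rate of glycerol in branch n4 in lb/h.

Branch n4 total = 0.197×134.9 = 26.575 lb/h.
glycerol in n4 = 0.319×26.575 = 8.4775 lb/h.

8.478 lb/h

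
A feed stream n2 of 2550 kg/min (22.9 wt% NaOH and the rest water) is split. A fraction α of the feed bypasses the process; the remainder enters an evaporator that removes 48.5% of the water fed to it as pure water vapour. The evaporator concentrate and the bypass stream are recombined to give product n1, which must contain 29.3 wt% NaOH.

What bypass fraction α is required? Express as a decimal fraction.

All 2550×0.229 = 583.95 kg/min of NaOH reaches n1, so n1 = 583.95/0.293 = 1993 kg/min and vapour = 557 kg/min.
The evaporator receives (1−α)·2550 of feed at 0.771 water and removes 0.485 of that water:
0.485×0.771×(1−α)×2550 = 557
(1−α) = 557/953.53 = 0.5841;  α = 0.4159.

0.416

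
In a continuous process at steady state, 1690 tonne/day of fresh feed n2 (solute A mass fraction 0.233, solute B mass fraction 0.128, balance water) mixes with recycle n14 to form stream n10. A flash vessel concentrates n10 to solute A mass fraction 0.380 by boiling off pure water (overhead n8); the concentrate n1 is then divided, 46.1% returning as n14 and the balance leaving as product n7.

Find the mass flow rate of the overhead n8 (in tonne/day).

Overall solute A balance (none leaves overhead): solute A in fresh feed = solute A in product, i.e. 1690×0.233 = (1−0.461)·n1·0.380.
n1 = 393.77/(0.380×0.539) = 1922.5 tonne/day.
Recycle n14 = 0.461×1922.5 = 886.28 tonne/day.
Combined feed n10 = 1690 + 886.28 = 2576.3 tonne/day.
Overhead n8 = n10 − n1 = 2576.3 − 1922.5 = 653.76 tonne/day.

653.8 tonne/day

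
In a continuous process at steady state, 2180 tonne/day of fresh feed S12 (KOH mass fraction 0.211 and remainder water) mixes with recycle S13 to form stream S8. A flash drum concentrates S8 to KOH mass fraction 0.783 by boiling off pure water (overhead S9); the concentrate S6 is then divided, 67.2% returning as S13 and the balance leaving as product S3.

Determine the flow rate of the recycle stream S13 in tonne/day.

1204 tonne/day

Overall KOH balance (none leaves overhead): KOH in fresh feed = KOH in product, i.e. 2180×0.211 = (1−0.672)·S6·0.783.
S6 = 459.98/(0.783×0.328) = 1791 tonne/day.
Recycle S13 = 0.672×1791 = 1203.6 tonne/day.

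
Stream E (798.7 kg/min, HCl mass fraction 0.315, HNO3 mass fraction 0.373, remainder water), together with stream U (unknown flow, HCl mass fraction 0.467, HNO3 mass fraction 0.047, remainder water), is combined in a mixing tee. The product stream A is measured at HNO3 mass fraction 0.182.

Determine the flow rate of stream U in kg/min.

Let U be the unknown flow. Total out = 798.7 + U.
HNO3 balance: 297.92 + 0.047·U = 0.182·(798.7 + U)
(0.047 − 0.182)·U = 0.182×798.7 − 297.92 = -152.55
U = -152.55 / -0.135 = 1130 kg/min

1130 kg/min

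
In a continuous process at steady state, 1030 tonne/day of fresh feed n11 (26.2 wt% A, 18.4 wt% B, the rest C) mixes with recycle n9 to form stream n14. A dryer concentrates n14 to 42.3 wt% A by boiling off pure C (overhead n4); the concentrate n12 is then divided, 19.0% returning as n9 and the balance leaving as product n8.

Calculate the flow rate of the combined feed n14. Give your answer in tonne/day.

1180 tonne/day

Overall A balance (none leaves overhead): A in fresh feed = A in product, i.e. 1030×0.262 = (1−0.190)·n12·0.423.
n12 = 269.86/(0.423×0.810) = 787.61 tonne/day.
Recycle n9 = 0.190×787.61 = 149.65 tonne/day.
Combined feed n14 = 1030 + 149.65 = 1179.6 tonne/day.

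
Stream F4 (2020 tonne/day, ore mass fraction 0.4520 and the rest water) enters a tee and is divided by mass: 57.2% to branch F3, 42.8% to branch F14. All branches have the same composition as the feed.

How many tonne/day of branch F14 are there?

Branch F14 flow = 0.428×2020 = 864.56 tonne/day.

864.6 tonne/day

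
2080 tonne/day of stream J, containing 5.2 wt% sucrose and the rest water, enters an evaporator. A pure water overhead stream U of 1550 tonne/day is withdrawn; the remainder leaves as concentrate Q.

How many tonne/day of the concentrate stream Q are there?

Concentrate = 2080 − 1550 = 530 tonne/day.

530 tonne/day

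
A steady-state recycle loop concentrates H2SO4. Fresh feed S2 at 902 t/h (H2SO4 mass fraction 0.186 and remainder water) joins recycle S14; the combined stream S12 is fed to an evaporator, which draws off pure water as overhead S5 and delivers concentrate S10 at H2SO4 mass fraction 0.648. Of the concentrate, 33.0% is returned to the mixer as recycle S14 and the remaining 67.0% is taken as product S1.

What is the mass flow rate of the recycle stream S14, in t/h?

Overall H2SO4 balance (none leaves overhead): H2SO4 in fresh feed = H2SO4 in product, i.e. 902×0.186 = (1−0.330)·S10·0.648.
S10 = 167.77/(0.648×0.670) = 386.43 t/h.
Recycle S14 = 0.330×386.43 = 127.52 t/h.

127.5 t/h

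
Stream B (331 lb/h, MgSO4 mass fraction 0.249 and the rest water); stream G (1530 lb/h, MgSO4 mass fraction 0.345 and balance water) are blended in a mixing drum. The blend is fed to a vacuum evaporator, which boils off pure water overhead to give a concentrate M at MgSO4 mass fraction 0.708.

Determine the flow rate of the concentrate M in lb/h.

MgSO4 entering = 331×0.249 + 1530×0.345 = 610.27 lb/h.
All MgSO4 reports to M, so M = 610.27/0.708 = 861.96 lb/h.

862 lb/h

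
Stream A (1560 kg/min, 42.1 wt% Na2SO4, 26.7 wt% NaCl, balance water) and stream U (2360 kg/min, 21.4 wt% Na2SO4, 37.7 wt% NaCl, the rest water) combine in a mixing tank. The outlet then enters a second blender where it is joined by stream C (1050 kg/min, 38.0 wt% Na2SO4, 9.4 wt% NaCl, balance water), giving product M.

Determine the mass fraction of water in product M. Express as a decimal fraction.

Overall, product flow = 4970 kg/min.
water in = 1560×0.312 + 2360×0.409 + 1050×0.526 = 2004.3 kg/min.
water fraction in M = 0.403.

0.403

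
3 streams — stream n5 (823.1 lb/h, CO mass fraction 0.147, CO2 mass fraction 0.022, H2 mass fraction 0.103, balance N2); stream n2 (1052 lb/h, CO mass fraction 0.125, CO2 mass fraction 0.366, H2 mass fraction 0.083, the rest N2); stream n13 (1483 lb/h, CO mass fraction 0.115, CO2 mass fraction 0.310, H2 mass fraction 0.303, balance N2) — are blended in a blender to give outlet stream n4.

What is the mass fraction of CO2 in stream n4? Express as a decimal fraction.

0.257

Total flow out = 823.1 + 1052 + 1483 = 3358.1 lb/h.
CO2 in = 823.1×0.022 + 1052×0.366 + 1483×0.310 = 862.87 lb/h.
CO2 mass fraction in n4 = 862.87/3358.1 = 0.257.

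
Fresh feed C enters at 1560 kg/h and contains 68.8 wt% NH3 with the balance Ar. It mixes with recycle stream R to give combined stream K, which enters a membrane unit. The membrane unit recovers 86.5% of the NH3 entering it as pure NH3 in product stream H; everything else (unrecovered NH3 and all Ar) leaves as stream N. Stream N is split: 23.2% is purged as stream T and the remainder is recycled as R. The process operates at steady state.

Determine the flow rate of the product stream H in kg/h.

1036 kg/h

NH3 in K: m_A = 1560×0.688 + (1−0.232)·(1−0.865)·m_A, so m_A = 1073.3/0.8963 = 1197.4 kg/h.
Product H = 0.865×1197.4 = 1035.8 kg/h.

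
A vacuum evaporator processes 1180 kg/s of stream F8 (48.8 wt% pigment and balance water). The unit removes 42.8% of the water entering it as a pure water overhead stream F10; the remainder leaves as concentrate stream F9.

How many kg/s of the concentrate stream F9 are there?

921.4 kg/s

water entering = 1180×0.512 = 604.16 kg/s; overhead removed = 0.428×604.16 = 258.58 kg/s.
Concentrate = 1180 − 258.58 = 921.42 kg/s.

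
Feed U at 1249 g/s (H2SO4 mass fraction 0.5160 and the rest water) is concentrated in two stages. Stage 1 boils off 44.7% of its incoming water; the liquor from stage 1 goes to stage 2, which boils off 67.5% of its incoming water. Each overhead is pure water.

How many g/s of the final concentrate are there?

water in feed = 1249×0.484 = 604.52 g/s.
After stage 1: water left = (1−0.447)×604.52 = 334.3; stream total = 978.78 g/s.
After stage 2: water left = (1−0.675)×334.3 = 108.65; final concentrate = 753.13 g/s.

753.1 g/s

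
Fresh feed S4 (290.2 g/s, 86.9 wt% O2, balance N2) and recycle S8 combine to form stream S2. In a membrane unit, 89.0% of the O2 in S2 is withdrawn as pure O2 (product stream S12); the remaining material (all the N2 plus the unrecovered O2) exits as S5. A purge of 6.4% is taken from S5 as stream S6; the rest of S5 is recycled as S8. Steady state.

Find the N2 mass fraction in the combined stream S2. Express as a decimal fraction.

0.679

N2 enters only via S4 and leaves only via the purge: 290.2×0.131 = 0.064×(N2 in S5), and the membrane unit passes all N2, so N2 in S2 = N2 in S5 = 594 g/s.
O2 in S2: m_A = 290.2×0.869 + (1−0.064)·(1−0.890)·m_A, so m_A = 252.18/0.8970 = 281.13 g/s.
S2 = 281.13 + 594 = 875.13 g/s.
N2 fraction in S2 = 594/875.13 = 0.679.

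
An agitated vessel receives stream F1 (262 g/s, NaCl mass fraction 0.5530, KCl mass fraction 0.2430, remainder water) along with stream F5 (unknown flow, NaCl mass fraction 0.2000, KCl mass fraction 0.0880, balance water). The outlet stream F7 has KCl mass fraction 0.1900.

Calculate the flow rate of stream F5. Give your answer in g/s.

136.1 g/s

Let F5 be the unknown flow. Total out = 262 + F5.
KCl balance: 63.666 + 0.088·F5 = 0.190·(262 + F5)
(0.088 − 0.190)·F5 = 0.190×262 − 63.666 = -13.886
F5 = -13.886 / -0.102 = 136.14 g/s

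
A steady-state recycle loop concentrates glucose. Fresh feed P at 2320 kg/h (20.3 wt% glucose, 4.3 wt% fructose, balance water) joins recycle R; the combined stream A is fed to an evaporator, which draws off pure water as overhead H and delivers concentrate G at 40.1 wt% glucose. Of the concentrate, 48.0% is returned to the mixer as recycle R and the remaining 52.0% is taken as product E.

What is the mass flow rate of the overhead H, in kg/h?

1146 kg/h

Overall glucose balance (none leaves overhead): glucose in fresh feed = glucose in product, i.e. 2320×0.203 = (1−0.480)·G·0.401.
G = 470.96/(0.401×0.520) = 2258.6 kg/h.
Recycle R = 0.480×2258.6 = 1084.1 kg/h.
Combined feed A = 2320 + 1084.1 = 3404.1 kg/h.
Overhead H = A − G = 3404.1 − 2258.6 = 1145.5 kg/h.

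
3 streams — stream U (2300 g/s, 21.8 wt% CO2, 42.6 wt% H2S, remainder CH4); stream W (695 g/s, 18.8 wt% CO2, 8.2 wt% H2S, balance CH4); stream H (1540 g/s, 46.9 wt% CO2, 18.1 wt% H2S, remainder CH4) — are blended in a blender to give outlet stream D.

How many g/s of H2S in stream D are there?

H2S out = H2S in = 2300×0.426 + 695×0.082 + 1540×0.181 = 1315.5 g/s.

1316 g/s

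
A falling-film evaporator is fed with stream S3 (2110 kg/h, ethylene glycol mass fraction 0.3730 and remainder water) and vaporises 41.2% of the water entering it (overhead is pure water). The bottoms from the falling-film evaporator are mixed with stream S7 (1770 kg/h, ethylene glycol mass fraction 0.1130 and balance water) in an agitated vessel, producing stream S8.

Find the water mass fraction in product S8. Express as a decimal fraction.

0.7040

Vapour removed = 0.412×0.627×2110 = 545.06 kg/h; concentrate = 1564.9 kg/h.
water reaching the mixer = 777.91 (from concentrate) + 1770×0.887 = 2347.9 kg/h.
Product flow = 1564.9 + 1770 = 3334.9 kg/h; water fraction = 0.7040.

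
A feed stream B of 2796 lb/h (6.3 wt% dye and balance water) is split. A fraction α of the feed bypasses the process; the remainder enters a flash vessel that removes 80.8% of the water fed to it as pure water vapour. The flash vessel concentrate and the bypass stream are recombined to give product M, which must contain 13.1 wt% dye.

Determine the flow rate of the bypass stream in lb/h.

All 2796×0.063 = 176.15 lb/h of dye reaches M, so M = 176.15/0.131 = 1344.6 lb/h and vapour = 1451.4 lb/h.
The evaporator receives (1−α)·2796 of feed at 0.937 water and removes 0.808 of that water:
0.808×0.937×(1−α)×2796 = 1451.4
(1−α) = 1451.4/2116.8 = 0.6856;  α = 0.3144.
Bypass flow = 0.3144×2796 = 878.99 lb/h.

879 lb/h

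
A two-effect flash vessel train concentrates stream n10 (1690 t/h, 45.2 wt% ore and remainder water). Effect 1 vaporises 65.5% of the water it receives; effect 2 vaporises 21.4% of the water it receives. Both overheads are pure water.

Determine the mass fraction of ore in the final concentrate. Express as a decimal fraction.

water in feed = 1690×0.548 = 926.12 t/h.
After stage 1: water left = (1−0.655)×926.12 = 319.51; stream total = 1083.4 t/h.
After stage 2: water left = (1−0.214)×319.51 = 251.14; final concentrate = 1015 t/h.
ore fraction = 763.88/1015 = 0.753.

0.753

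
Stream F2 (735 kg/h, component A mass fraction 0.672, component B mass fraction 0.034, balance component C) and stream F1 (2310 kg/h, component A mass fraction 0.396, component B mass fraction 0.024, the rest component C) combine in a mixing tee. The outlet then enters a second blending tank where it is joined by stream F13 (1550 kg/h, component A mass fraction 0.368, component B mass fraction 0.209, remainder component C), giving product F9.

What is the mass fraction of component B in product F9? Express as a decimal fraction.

Overall, product flow = 4595 kg/h.
component B in = 735×0.034 + 2310×0.024 + 1550×0.209 = 404.38 kg/h.
component B fraction in F9 = 0.088.

0.088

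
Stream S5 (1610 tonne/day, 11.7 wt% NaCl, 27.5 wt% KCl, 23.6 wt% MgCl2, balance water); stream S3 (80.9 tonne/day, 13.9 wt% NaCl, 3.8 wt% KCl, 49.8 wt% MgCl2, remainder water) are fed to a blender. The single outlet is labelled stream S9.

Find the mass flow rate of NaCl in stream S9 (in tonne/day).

199.6 tonne/day

NaCl out = NaCl in = 1610×0.117 + 80.9×0.139 = 199.62 tonne/day.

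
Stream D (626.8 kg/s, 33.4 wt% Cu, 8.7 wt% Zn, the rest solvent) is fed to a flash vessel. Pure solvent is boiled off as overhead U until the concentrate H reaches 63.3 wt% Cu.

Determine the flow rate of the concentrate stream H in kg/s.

330.7 kg/s

Cu is conserved: 626.8×0.334 = 209.35 kg/s all reports to the concentrate.
Concentrate = 209.35/(target fraction) = 330.73 kg/s.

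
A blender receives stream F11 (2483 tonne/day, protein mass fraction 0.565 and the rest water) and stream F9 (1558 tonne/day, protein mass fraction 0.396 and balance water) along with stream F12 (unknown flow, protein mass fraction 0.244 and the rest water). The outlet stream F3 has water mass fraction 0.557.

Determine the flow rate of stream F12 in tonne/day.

Let F12 be the unknown flow. Total out = 4041 + F12.
water balance: 2021.1 + 0.756·F12 = 0.557·(4041 + F12)
(0.756 − 0.557)·F12 = 0.557×4041 − 2021.1 = 229.7
F12 = 229.7 / 0.199 = 1154.3 tonne/day

1154 tonne/day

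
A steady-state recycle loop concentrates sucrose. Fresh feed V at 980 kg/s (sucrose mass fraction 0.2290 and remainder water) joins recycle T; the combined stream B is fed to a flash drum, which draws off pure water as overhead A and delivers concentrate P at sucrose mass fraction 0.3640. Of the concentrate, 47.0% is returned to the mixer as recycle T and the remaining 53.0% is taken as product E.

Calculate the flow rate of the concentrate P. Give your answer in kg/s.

1163 kg/s

Overall sucrose balance (none leaves overhead): sucrose in fresh feed = sucrose in product, i.e. 980×0.229 = (1−0.470)·P·0.364.
P = 224.42/(0.364×0.530) = 1163.3 kg/s.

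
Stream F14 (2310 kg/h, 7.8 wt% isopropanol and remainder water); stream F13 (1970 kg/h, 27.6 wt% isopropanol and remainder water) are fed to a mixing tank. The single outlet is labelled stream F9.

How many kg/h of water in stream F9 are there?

water out = water in = 2310×0.922 + 1970×0.724 = 3556.1 kg/h.

3556 kg/h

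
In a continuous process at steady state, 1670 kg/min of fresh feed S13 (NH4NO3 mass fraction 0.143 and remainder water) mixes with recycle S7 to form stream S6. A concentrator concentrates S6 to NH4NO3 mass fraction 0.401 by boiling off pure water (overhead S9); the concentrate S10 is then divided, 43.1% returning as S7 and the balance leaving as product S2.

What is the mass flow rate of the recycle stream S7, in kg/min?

Overall NH4NO3 balance (none leaves overhead): NH4NO3 in fresh feed = NH4NO3 in product, i.e. 1670×0.143 = (1−0.431)·S10·0.401.
S10 = 238.81/(0.401×0.569) = 1046.6 kg/min.
Recycle S7 = 0.431×1046.6 = 451.1 kg/min.

451.1 kg/min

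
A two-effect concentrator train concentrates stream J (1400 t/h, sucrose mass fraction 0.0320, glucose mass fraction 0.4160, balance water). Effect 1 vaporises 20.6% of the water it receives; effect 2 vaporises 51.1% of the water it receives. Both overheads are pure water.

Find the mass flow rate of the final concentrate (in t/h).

water in feed = 1400×0.552 = 772.8 t/h.
After stage 1: water left = (1−0.206)×772.8 = 613.6; stream total = 1240.8 t/h.
After stage 2: water left = (1−0.511)×613.6 = 300.05; final concentrate = 927.25 t/h.

927.3 t/h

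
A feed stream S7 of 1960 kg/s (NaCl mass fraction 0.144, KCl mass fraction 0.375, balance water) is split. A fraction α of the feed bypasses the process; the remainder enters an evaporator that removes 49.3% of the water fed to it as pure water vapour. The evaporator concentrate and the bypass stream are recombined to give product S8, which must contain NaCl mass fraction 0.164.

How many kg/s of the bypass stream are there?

All 1960×0.144 = 282.24 kg/s of NaCl reaches S8, so S8 = 282.24/0.164 = 1721 kg/s and vapour = 239.02 kg/s.
The evaporator receives (1−α)·1960 of feed at 0.481 water and removes 0.493 of that water:
0.493×0.481×(1−α)×1960 = 239.02
(1−α) = 239.02/464.78 = 0.5143;  α = 0.4857.
Bypass flow = 0.4857×1960 = 952.02 kg/s.

952 kg/s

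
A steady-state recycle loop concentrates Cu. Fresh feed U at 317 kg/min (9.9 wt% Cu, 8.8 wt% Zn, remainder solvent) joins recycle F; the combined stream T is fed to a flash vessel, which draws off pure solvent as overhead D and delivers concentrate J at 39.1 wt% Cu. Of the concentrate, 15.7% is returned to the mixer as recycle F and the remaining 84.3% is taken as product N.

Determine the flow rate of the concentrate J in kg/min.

95.21 kg/min

Overall Cu balance (none leaves overhead): Cu in fresh feed = Cu in product, i.e. 317×0.099 = (1−0.157)·J·0.391.
J = 31.383/(0.391×0.843) = 95.212 kg/min.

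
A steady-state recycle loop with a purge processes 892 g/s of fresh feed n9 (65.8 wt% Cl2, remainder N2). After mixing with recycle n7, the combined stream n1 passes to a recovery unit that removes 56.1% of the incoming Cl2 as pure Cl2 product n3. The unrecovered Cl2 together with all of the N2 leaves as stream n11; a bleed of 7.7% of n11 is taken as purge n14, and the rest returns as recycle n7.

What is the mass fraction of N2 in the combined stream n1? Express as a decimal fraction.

N2 enters only via n9 and leaves only via the purge: 892×0.342 = 0.077×(N2 in n11), and the recovery unit passes all N2, so N2 in n1 = N2 in n11 = 3961.9 g/s.
Cl2 in n1: m_A = 892×0.658 + (1−0.077)·(1−0.561)·m_A, so m_A = 586.94/0.5948 = 986.77 g/s.
n1 = 986.77 + 3961.9 = 4948.6 g/s.
N2 fraction in n1 = 3961.9/4948.6 = 0.801.

0.801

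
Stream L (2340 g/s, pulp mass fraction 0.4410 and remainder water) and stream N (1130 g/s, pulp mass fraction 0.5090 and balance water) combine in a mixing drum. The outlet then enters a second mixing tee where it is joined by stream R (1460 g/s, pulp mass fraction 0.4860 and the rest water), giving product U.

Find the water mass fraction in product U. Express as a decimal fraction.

0.5301

Overall, product flow = 4930 g/s.
water in = 2340×0.559 + 1130×0.491 + 1460×0.514 = 2613.3 g/s.
water fraction in U = 0.5301.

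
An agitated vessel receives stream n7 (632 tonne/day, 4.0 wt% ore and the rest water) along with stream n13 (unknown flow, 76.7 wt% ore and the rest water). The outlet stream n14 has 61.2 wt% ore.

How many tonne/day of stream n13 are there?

2332 tonne/day

Let n13 be the unknown flow. Total out = 632 + n13.
ore balance: 25.28 + 0.767·n13 = 0.612·(632 + n13)
(0.767 − 0.612)·n13 = 0.612×632 − 25.28 = 361.5
n13 = 361.5 / 0.155 = 2332.3 tonne/day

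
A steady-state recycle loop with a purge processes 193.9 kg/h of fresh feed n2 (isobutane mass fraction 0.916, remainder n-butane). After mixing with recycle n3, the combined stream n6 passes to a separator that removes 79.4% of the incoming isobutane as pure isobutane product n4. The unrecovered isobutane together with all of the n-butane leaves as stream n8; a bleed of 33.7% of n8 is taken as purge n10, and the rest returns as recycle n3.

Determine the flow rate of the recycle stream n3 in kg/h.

60.14 kg/h

n-butane enters only via n2 and leaves only via the purge: 193.9×0.084 = 0.337×(n-butane in n8), and the separator passes all n-butane, so n-butane in n6 = n-butane in n8 = 48.331 kg/h.
isobutane in n6: m_A = 193.9×0.916 + (1−0.337)·(1−0.794)·m_A, so m_A = 177.61/0.8634 = 205.71 kg/h.
n8 = (1−0.794)×205.71 + 48.331 = 90.707 kg/h.
Recycle n3 = (1−0.337)×90.707 = 60.139 kg/h.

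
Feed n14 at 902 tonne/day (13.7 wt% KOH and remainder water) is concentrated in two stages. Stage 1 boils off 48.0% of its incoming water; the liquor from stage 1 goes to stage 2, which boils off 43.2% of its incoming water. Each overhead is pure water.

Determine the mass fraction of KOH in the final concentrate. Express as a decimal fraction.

water in feed = 902×0.863 = 778.43 tonne/day.
After stage 1: water left = (1−0.480)×778.43 = 404.78; stream total = 528.36 tonne/day.
After stage 2: water left = (1−0.432)×404.78 = 229.92; final concentrate = 353.49 tonne/day.
KOH fraction = 123.57/353.49 = 0.3496.

0.3496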